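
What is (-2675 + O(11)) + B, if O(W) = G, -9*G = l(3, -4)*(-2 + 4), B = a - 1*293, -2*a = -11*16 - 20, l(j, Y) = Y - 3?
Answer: -25816/9 ≈ -2868.4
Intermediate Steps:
l(j, Y) = -3 + Y
a = 98 (a = -(-11*16 - 20)/2 = -(-176 - 20)/2 = -1/2*(-196) = 98)
B = -195 (B = 98 - 1*293 = 98 - 293 = -195)
G = 14/9 (G = -(-3 - 4)*(-2 + 4)/9 = -(-7)*2/9 = -1/9*(-14) = 14/9 ≈ 1.5556)
O(W) = 14/9
(-2675 + O(11)) + B = (-2675 + 14/9) - 195 = -24061/9 - 195 = -25816/9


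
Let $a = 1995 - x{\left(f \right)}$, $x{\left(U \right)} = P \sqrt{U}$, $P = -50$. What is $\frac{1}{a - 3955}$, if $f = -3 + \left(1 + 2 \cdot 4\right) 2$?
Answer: $- \frac{98}{190205} - \frac{\sqrt{15}}{76082} \approx -0.00056614$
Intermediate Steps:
$f = 15$ ($f = -3 + \left(1 + 8\right) 2 = -3 + 9 \cdot 2 = -3 + 18 = 15$)
$x{\left(U \right)} = - 50 \sqrt{U}$
$a = 1995 + 50 \sqrt{15}$ ($a = 1995 - - 50 \sqrt{15} = 1995 + 50 \sqrt{15} \approx 2188.6$)
$\frac{1}{a - 3955} = \frac{1}{\left(1995 + 50 \sqrt{15}\right) - 3955} = \frac{1}{-1960 + 50 \sqrt{15}}$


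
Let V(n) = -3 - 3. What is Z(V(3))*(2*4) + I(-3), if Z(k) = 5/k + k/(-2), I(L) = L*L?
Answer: 79/3 ≈ 26.333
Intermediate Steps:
I(L) = L²
V(n) = -6
Z(k) = 5/k - k/2 (Z(k) = 5/k + k*(-½) = 5/k - k/2)
Z(V(3))*(2*4) + I(-3) = (5/(-6) - ½*(-6))*(2*4) + (-3)² = (5*(-⅙) + 3)*8 + 9 = (-⅚ + 3)*8 + 9 = (13/6)*8 + 9 = 52/3 + 9 = 79/3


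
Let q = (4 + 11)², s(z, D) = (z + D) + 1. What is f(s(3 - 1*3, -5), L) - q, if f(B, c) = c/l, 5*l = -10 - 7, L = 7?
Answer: -3860/17 ≈ -227.06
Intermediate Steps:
s(z, D) = 1 + D + z (s(z, D) = (D + z) + 1 = 1 + D + z)
l = -17/5 (l = (-10 - 7)/5 = (⅕)*(-17) = -17/5 ≈ -3.4000)
q = 225 (q = 15² = 225)
f(B, c) = -5*c/17 (f(B, c) = c/(-17/5) = c*(-5/17) = -5*c/17)
f(s(3 - 1*3, -5), L) - q = -5/17*7 - 1*225 = -35/17 - 225 = -3860/17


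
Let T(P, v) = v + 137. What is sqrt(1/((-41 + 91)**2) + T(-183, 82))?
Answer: sqrt(547501)/50 ≈ 14.799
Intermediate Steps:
T(P, v) = 137 + v
sqrt(1/((-41 + 91)**2) + T(-183, 82)) = sqrt(1/((-41 + 91)**2) + (137 + 82)) = sqrt(1/(50**2) + 219) = sqrt(1/2500 + 219) = sqrt(547501/2500) = sqrt(547501)/50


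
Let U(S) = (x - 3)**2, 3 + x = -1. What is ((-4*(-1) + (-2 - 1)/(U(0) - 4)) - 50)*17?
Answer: -11747/15 ≈ -783.13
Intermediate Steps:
x = -4 (x = -3 - 1 = -4)
U(S) = 49 (U(S) = (-4 - 3)**2 = (-7)**2 = 49)
((-4*(-1) + (-2 - 1)/(U(0) - 4)) - 50)*17 = ((-4*(-1) + (-2 - 1)/(49 - 4)) - 50)*17 = ((4 - 3/45) - 50)*17 = ((4 - 3*1/45) - 50)*17 = ((4 - 1/15) - 50)*17 = (59/15 - 50)*17 = -691/15*17 = -11747/15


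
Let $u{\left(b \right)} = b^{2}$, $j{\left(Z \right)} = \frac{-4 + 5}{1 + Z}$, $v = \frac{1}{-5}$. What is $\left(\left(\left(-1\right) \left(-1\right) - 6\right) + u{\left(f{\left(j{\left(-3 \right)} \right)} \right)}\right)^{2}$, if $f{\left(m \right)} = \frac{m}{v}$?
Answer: $\frac{25}{16} \approx 1.5625$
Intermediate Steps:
$v = - \frac{1}{5} \approx -0.2$
$j{\left(Z \right)} = \frac{1}{1 + Z}$ ($j{\left(Z \right)} = 1 \frac{1}{1 + Z} = \frac{1}{1 + Z}$)
$f{\left(m \right)} = - 5 m$ ($f{\left(m \right)} = \frac{m}{- \frac{1}{5}} = m \left(-5\right) = - 5 m$)
$\left(\left(\left(-1\right) \left(-1\right) - 6\right) + u{\left(f{\left(j{\left(-3 \right)} \right)} \right)}\right)^{2} = \left(\left(\left(-1\right) \left(-1\right) - 6\right) + \left(- \frac{5}{1 - 3}\right)^{2}\right)^{2} = \left(\left(1 - 6\right) + \left(- \frac{5}{-2}\right)^{2}\right)^{2} = \left(-5 + \left(\left(-5\right) \left(- \frac{1}{2}\right)\right)^{2}\right)^{2} = \left(-5 + \left(\frac{5}{2}\right)^{2}\right)^{2} = \left(-5 + \frac{25}{4}\right)^{2} = \left(\frac{5}{4}\right)^{2} = \frac{25}{16}$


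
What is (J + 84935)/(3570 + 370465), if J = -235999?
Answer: -151064/374035 ≈ -0.40388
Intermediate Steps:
(J + 84935)/(3570 + 370465) = (-235999 + 84935)/(3570 + 370465) = -151064/374035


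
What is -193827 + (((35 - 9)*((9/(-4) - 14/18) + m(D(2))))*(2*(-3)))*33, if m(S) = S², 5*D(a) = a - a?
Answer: -178240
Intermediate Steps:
D(a) = 0 (D(a) = (a - a)/5 = (⅕)*0 = 0)
-193827 + (((35 - 9)*((9/(-4) - 14/18) + m(D(2))))*(2*(-3)))*33 = -193827 + (((35 - 9)*((9/(-4) - 14/18) + 0²))*(2*(-3)))*33 = -193827 + ((26*((9*(-¼) - 14*1/18) + 0))*(-6))*33 = -193827 + ((26*((-9/4 - 7/9) + 0))*(-6))*33 = -193827 + ((26*(-109/36 + 0))*(-6))*33 = -193827 + ((26*(-109/36))*(-6))*33 = -193827 - 1417/18*(-6)*33 = -193827 + (1417/3)*33 = -193827 + 15587 = -178240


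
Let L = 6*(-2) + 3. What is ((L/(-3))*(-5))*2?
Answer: -30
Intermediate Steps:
L = -9 (L = -12 + 3 = -9)
((L/(-3))*(-5))*2 = (-9/(-3)*(-5))*2 = (-9*(-⅓)*(-5))*2 = (3*(-5))*2 = -15*2 = -30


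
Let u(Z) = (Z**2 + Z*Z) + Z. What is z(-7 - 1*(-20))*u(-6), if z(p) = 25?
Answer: 1650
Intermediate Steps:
u(Z) = Z + 2*Z**2 (u(Z) = (Z**2 + Z**2) + Z = 2*Z**2 + Z = Z + 2*Z**2)
z(-7 - 1*(-20))*u(-6) = 25*(-6*(1 + 2*(-6))) = 25*(-6*(1 - 12)) = 25*(-6*(-11)) = 25*66 = 1650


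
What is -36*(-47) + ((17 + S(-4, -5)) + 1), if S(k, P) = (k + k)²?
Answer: 1774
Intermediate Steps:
S(k, P) = 4*k² (S(k, P) = (2*k)² = 4*k²)
-36*(-47) + ((17 + S(-4, -5)) + 1) = -36*(-47) + ((17 + 4*(-4)²) + 1) = 1692 + ((17 + 4*16) + 1) = 1692 + ((17 + 64) + 1) = 1692 + (81 + 1) = 1692 + 82 = 1774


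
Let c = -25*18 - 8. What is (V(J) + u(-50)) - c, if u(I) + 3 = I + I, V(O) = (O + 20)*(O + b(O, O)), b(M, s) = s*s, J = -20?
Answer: 355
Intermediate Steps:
b(M, s) = s²
V(O) = (20 + O)*(O + O²) (V(O) = (O + 20)*(O + O²) = (20 + O)*(O + O²))
u(I) = -3 + 2*I (u(I) = -3 + (I + I) = -3 + 2*I)
c = -458 (c = -450 - 8 = -458)
(V(J) + u(-50)) - c = (-20*(20 + (-20)² + 21*(-20)) + (-3 + 2*(-50))) - 1*(-458) = (-20*(20 + 400 - 420) + (-3 - 100)) + 458 = (-20*0 - 103) + 458 = (0 - 103) + 458 = -103 + 458 = 355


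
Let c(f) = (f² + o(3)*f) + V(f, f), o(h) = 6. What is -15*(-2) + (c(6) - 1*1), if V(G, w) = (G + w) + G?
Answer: 119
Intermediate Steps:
V(G, w) = w + 2*G
c(f) = f² + 9*f (c(f) = (f² + 6*f) + (f + 2*f) = (f² + 6*f) + 3*f = f² + 9*f)
-15*(-2) + (c(6) - 1*1) = -15*(-2) + (6*(9 + 6) - 1*1) = 30 + (6*15 - 1) = 30 + (90 - 1) = 30 + 89 = 119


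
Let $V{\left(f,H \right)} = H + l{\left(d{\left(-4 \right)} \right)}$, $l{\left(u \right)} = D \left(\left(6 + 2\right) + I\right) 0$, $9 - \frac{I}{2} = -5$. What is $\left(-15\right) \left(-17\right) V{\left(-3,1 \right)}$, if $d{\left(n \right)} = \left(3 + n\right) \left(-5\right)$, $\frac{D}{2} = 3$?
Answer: $255$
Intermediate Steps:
$D = 6$ ($D = 2 \cdot 3 = 6$)
$d{\left(n \right)} = -15 - 5 n$
$I = 28$ ($I = 18 - -10 = 18 + 10 = 28$)
$l{\left(u \right)} = 0$ ($l{\left(u \right)} = 6 \left(\left(6 + 2\right) + 28\right) 0 = 6 \left(8 + 28\right) 0 = 6 \cdot 36 \cdot 0 = 216 \cdot 0 = 0$)
$V{\left(f,H \right)} = H$ ($V{\left(f,H \right)} = H + 0 = H$)
$\left(-15\right) \left(-17\right) V{\left(-3,1 \right)} = \left(-15\right) \left(-17\right) 1 = 255 \cdot 1 = 255$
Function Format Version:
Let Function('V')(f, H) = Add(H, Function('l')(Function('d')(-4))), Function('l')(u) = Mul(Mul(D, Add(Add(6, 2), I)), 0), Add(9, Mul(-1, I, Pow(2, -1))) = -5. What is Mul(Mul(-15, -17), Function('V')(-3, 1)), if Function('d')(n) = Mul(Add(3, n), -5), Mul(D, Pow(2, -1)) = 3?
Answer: 255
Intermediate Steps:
D = 6 (D = Mul(2, 3) = 6)
Function('d')(n) = Add(-15, Mul(-5, n))
I = 28 (I = Add(18, Mul(-2, -5)) = Add(18, 10) = 28)
Function('l')(u) = 0 (Function('l')(u) = Mul(Mul(6, Add(Add(6, 2), 28)), 0) = Mul(Mul(6, Add(8, 28)), 0) = Mul(Mul(6, 36), 0) = Mul(216, 0) = 0)
Function('V')(f, H) = H (Function('V')(f, H) = Add(H, 0) = H)
Mul(Mul(-15, -17), Function('V')(-3, 1)) = Mul(Mul(-15, -17), 1) = Mul(255, 1) = 255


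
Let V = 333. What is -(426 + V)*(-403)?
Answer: 305877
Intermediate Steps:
-(426 + V)*(-403) = -(426 + 333)*(-403) = -759*(-403) = -1*(-305877) = 305877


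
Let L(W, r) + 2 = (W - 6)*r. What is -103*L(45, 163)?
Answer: -654565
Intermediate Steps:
L(W, r) = -2 + r*(-6 + W) (L(W, r) = -2 + (W - 6)*r = -2 + (-6 + W)*r = -2 + r*(-6 + W))
-103*L(45, 163) = -103*(-2 - 6*163 + 45*163) = -103*(-2 - 978 + 7335) = -103*6355 = -654565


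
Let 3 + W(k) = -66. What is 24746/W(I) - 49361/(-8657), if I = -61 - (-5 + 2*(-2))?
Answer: -210820213/597333 ≈ -352.94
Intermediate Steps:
I = -52 (I = -61 - (-5 - 4) = -61 - 1*(-9) = -61 + 9 = -52)
W(k) = -69 (W(k) = -3 - 66 = -69)
24746/W(I) - 49361/(-8657) = 24746/(-69) - 49361/(-8657) = 24746*(-1/69) - 49361*(-1/8657) = -24746/69 + 49361/8657 = -210820213/597333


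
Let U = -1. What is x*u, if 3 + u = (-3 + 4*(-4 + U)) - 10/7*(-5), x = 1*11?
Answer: -1452/7 ≈ -207.43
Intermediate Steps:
x = 11
u = -132/7 (u = -3 + ((-3 + 4*(-4 - 1)) - 10/7*(-5)) = -3 + ((-3 + 4*(-5)) - 10*1/7*(-5)) = -3 + ((-3 - 20) - 10/7*(-5)) = -3 + (-23 + 50/7) = -3 - 111/7 = -132/7 ≈ -18.857)
x*u = 11*(-132/7) = -1452/7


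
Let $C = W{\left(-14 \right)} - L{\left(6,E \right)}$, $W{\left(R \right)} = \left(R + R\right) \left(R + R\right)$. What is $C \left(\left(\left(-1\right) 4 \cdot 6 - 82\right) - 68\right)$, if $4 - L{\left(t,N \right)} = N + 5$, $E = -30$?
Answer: $-131370$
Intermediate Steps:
$W{\left(R \right)} = 4 R^{2}$ ($W{\left(R \right)} = 2 R 2 R = 4 R^{2}$)
$L{\left(t,N \right)} = -1 - N$ ($L{\left(t,N \right)} = 4 - \left(N + 5\right) = 4 - \left(5 + N\right) = -1 - N$)
$C = 755$ ($C = 4 \left(-14\right)^{2} - \left(-1 - -30\right) = 4 \cdot 196 - \left(-1 + 30\right) = 784 - 29 = 755$)
$C \left(\left(\left(-1\right) 4 \cdot 6 - 82\right) - 68\right) = 755 \left(\left(\left(-1\right) 4 \cdot 6 - 82\right) - 68\right) = 755 \left(\left(\left(-4\right) 6 - 82\right) - 68\right) = 755 \left(\left(-24 - 82\right) - 68\right) = 755 \left(-106 - 68\right) = 755 \left(-174\right) = -131370$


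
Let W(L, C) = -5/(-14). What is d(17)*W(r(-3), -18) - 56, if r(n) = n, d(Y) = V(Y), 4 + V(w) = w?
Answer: -719/14 ≈ -51.357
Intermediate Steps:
V(w) = -4 + w
d(Y) = -4 + Y
W(L, C) = 5/14 (W(L, C) = -5*(-1/14) = 5/14)
d(17)*W(r(-3), -18) - 56 = (-4 + 17)*(5/14) - 56 = 13*(5/14) - 56 = 65/14 - 56 = -719/14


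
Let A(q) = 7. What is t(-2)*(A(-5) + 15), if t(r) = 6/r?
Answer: -66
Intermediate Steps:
t(-2)*(A(-5) + 15) = (6/(-2))*(7 + 15) = (6*(-1/2))*22 = -3*22 = -66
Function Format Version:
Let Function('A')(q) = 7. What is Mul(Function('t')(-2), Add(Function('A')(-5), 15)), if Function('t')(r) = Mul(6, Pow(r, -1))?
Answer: -66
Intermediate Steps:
Mul(Function('t')(-2), Add(Function('A')(-5), 15)) = Mul(Mul(6, Pow(-2, -1)), Add(7, 15)) = Mul(Mul(6, Rational(-1, 2)), 22) = Mul(-3, 22) = -66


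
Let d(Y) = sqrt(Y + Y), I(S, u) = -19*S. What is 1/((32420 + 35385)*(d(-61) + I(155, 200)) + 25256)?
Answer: -199660469/39864863778499011 - 67805*I*sqrt(122)/39864863778499011 ≈ -5.0084e-9 - 1.8787e-11*I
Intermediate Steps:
d(Y) = sqrt(2)*sqrt(Y) (d(Y) = sqrt(2*Y) = sqrt(2)*sqrt(Y))
1/((32420 + 35385)*(d(-61) + I(155, 200)) + 25256) = 1/((32420 + 35385)*(sqrt(2)*sqrt(-61) - 19*155) + 25256) = 1/(67805*(sqrt(2)*(I*sqrt(61)) - 2945) + 25256) = 1/(67805*(I*sqrt(122) - 2945) + 25256) = 1/(67805*(-2945 + I*sqrt(122)) + 25256) = 1/((-199685725 + 67805*I*sqrt(122)) + 25256) = 1/(-199660469 + 67805*I*sqrt(122))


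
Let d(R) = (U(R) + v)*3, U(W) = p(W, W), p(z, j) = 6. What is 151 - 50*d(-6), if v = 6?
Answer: -1649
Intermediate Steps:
U(W) = 6
d(R) = 36 (d(R) = (6 + 6)*3 = 12*3 = 36)
151 - 50*d(-6) = 151 - 50*36 = 151 - 1800 = -1649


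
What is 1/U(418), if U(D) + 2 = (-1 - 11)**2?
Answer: 1/142 ≈ 0.0070423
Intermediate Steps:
U(D) = 142 (U(D) = -2 + (-1 - 11)**2 = -2 + (-12)**2 = -2 + 144 = 142)
1/U(418) = 1/142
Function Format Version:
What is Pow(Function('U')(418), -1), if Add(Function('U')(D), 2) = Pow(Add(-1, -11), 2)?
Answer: Rational(1, 142) ≈ 0.0070423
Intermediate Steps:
Function('U')(D) = 142 (Function('U')(D) = Add(-2, Pow(Add(-1, -11), 2)) = Add(-2, Pow(-12, 2)) = Add(-2, 144) = 142)
Pow(Function('U')(418), -1) = Pow(142, -1) = Rational(1, 142)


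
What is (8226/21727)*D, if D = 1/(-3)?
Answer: -2742/21727 ≈ -0.12620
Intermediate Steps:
D = -1/3 ≈ -0.33333
(8226/21727)*D = (8226/21727)*(-1/3) = -2742/21727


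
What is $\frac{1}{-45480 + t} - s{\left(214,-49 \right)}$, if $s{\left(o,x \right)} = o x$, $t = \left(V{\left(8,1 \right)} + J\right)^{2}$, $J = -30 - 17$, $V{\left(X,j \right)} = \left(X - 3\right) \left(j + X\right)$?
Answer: $\frac{476861335}{45476} \approx 10486.0$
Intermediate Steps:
$V{\left(X,j \right)} = \left(-3 + X\right) \left(X + j\right)$
$J = -47$ ($J = -30 - 17 = -47$)
$t = 4$ ($t = \left(\left(8^{2} - 24 - 3 + 8 \cdot 1\right) - 47\right)^{2} = \left(\left(64 - 24 - 3 + 8\right) - 47\right)^{2} = \left(45 - 47\right)^{2} = \left(-2\right)^{2} = 4$)
$\frac{1}{-45480 + t} - s{\left(214,-49 \right)} = \frac{1}{-45480 + 4} - 214 \left(-49\right) = \frac{1}{-45476} - -10486 = - \frac{1}{45476} + 10486 = \frac{476861335}{45476}$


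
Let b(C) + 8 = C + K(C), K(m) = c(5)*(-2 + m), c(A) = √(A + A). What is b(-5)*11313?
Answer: -147069 - 79191*√10 ≈ -3.9749e+5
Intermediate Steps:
c(A) = √2*√A (c(A) = √(2*A) = √2*√A)
K(m) = √10*(-2 + m) (K(m) = (√2*√5)*(-2 + m) = √10*(-2 + m))
b(C) = -8 + C + √10*(-2 + C) (b(C) = -8 + (C + √10*(-2 + C)) = -8 + C + √10*(-2 + C))
b(-5)*11313 = (-8 - 5 + √10*(-2 - 5))*11313 = (-8 - 5 + √10*(-7))*11313 = (-8 - 5 - 7*√10)*11313 = (-13 - 7*√10)*11313 = -147069 - 79191*√10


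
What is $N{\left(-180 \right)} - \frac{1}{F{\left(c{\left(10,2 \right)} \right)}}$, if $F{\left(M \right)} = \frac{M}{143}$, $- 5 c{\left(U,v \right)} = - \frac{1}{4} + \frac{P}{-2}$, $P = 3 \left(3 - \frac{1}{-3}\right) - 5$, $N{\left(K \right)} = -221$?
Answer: $-481$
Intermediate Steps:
$P = 5$ ($P = 3 \left(3 - - \frac{1}{3}\right) - 5 = 3 \left(3 + \frac{1}{3}\right) - 5 = 3 \cdot \frac{10}{3} - 5 = 10 - 5 = 5$)
$c{\left(U,v \right)} = \frac{11}{20}$ ($c{\left(U,v \right)} = - \frac{- \frac{1}{4} + \frac{5}{-2}}{5} = - \frac{\left(-1\right) \frac{1}{4} + 5 \left(- \frac{1}{2}\right)}{5} = - \frac{- \frac{1}{4} - \frac{5}{2}}{5} = \left(- \frac{1}{5}\right) \left(- \frac{11}{4}\right) = \frac{11}{20}$)
$F{\left(M \right)} = \frac{M}{143}$ ($F{\left(M \right)} = M \frac{1}{143} = \frac{M}{143}$)
$N{\left(-180 \right)} - \frac{1}{F{\left(c{\left(10,2 \right)} \right)}} = -221 - \frac{1}{\frac{1}{143} \cdot \frac{11}{20}} = -221 - \frac{1}{\frac{1}{260}} = -221 - 260 = -481$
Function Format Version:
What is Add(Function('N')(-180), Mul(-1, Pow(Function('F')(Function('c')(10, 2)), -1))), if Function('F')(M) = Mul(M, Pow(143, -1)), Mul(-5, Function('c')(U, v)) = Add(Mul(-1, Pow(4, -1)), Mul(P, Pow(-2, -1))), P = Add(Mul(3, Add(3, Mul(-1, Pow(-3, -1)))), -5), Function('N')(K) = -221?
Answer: -481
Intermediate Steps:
P = 5 (P = Add(Mul(3, Add(3, Mul(-1, Rational(-1, 3)))), -5) = Add(Mul(3, Add(3, Rational(1, 3))), -5) = Add(Mul(3, Rational(10, 3)), -5) = Add(10, -5) = 5)
Function('c')(U, v) = Rational(11, 20) (Function('c')(U, v) = Mul(Rational(-1, 5), Add(Mul(-1, Pow(4, -1)), Mul(5, Pow(-2, -1)))) = Mul(Rational(-1, 5), Add(Mul(-1, Rational(1, 4)), Mul(5, Rational(-1, 2)))) = Mul(Rational(-1, 5), Add(Rational(-1, 4), Rational(-5, 2))) = Mul(Rational(-1, 5), Rational(-11, 4)) = Rational(11, 20))
Function('F')(M) = Mul(Rational(1, 143), M) (Function('F')(M) = Mul(M, Rational(1, 143)) = Mul(Rational(1, 143), M))
Add(Function('N')(-180), Mul(-1, Pow(Function('F')(Function('c')(10, 2)), -1))) = Add(-221, Mul(-1, Pow(Mul(Rational(1, 143), Rational(11, 20)), -1))) = Add(-221, Mul(-1, Pow(Rational(1, 260), -1))) = Add(-221, Mul(-1, 260)) = Add(-221, -260) = -481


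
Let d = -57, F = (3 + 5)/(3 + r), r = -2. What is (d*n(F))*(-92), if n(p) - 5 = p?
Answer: 68172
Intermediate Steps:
F = 8 (F = (3 + 5)/(3 - 2) = 8/1 = 8*1 = 8)
n(p) = 5 + p
(d*n(F))*(-92) = -57*(5 + 8)*(-92) = -57*13*(-92) = -741*(-92) = 68172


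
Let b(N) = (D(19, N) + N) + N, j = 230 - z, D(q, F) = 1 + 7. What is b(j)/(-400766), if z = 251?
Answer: 17/200383 ≈ 8.4838e-5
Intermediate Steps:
D(q, F) = 8
j = -21 (j = 230 - 1*251 = 230 - 251 = -21)
b(N) = 8 + 2*N (b(N) = (8 + N) + N = 8 + 2*N)
b(j)/(-400766) = (8 + 2*(-21))/(-400766) = (8 - 42)*(-1/400766) = -34*(-1/400766) = 17/200383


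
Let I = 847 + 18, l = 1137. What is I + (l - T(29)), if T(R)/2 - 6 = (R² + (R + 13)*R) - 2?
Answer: -2124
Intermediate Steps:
T(R) = 8 + 2*R² + 2*R*(13 + R) (T(R) = 12 + 2*((R² + (R + 13)*R) - 2) = 12 + 2*((R² + (13 + R)*R) - 2) = 12 + 2*((R² + R*(13 + R)) - 2) = 12 + 2*(-2 + R² + R*(13 + R)) = 12 + (-4 + 2*R² + 2*R*(13 + R)) = 8 + 2*R² + 2*R*(13 + R))
I = 865
I + (l - T(29)) = 865 + (1137 - (8 + 4*29² + 26*29)) = 865 + (1137 - (8 + 4*841 + 754)) = 865 + (1137 - (8 + 3364 + 754)) = 865 + (1137 - 1*4126) = 865 + (1137 - 4126) = 865 - 2989 = -2124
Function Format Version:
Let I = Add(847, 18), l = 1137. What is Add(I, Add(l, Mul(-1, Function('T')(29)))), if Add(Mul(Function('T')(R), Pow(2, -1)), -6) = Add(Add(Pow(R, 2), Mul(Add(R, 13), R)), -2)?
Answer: -2124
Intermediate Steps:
Function('T')(R) = Add(8, Mul(2, Pow(R, 2)), Mul(2, R, Add(13, R))) (Function('T')(R) = Add(12, Mul(2, Add(Add(Pow(R, 2), Mul(Add(R, 13), R)), -2))) = Add(12, Mul(2, Add(Add(Pow(R, 2), Mul(Add(13, R), R)), -2))) = Add(12, Mul(2, Add(Add(Pow(R, 2), Mul(R, Add(13, R))), -2))) = Add(12, Mul(2, Add(-2, Pow(R, 2), Mul(R, Add(13, R))))) = Add(12, Add(-4, Mul(2, Pow(R, 2)), Mul(2, R, Add(13, R)))) = Add(8, Mul(2, Pow(R, 2)), Mul(2, R, Add(13, R))))
I = 865
Add(I, Add(l, Mul(-1, Function('T')(29)))) = Add(865, Add(1137, Mul(-1, Add(8, Mul(4, Pow(29, 2)), Mul(26, 29))))) = Add(865, Add(1137, Mul(-1, Add(8, Mul(4, 841), 754)))) = Add(865, Add(1137, Mul(-1, Add(8, 3364, 754)))) = Add(865, Add(1137, Mul(-1, 4126))) = Add(865, Add(1137, -4126)) = Add(865, -2989) = -2124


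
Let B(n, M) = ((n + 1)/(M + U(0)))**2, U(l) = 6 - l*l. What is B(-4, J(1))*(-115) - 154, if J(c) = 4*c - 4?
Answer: -731/4 ≈ -182.75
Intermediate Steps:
U(l) = 6 - l**2
J(c) = -4 + 4*c
B(n, M) = (1 + n)**2/(6 + M)**2 (B(n, M) = ((n + 1)/(M + (6 - 1*0**2)))**2 = ((1 + n)/(M + (6 - 1*0)))**2 = ((1 + n)/(M + (6 + 0)))**2 = ((1 + n)/(M + 6))**2 = ((1 + n)/(6 + M))**2 = (1 + n)**2/(6 + M)**2)
B(-4, J(1))*(-115) - 154 = ((1 - 4)**2/(6 + (-4 + 4*1))**2)*(-115) - 154 = ((-3)**2/(6 + (-4 + 4))**2)*(-115) - 154 = (9/(6 + 0)**2)*(-115) - 154 = (9/6**2)*(-115) - 154 = (9*(1/36))*(-115) - 154 = (1/4)*(-115) - 154 = -115/4 - 154 = -731/4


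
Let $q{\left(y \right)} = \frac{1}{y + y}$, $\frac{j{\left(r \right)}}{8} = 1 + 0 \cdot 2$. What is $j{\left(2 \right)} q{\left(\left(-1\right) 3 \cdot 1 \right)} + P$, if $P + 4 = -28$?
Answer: $- \frac{100}{3} \approx -33.333$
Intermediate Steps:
$P = -32$ ($P = -4 - 28 = -32$)
$j{\left(r \right)} = 8$ ($j{\left(r \right)} = 8 \left(1 + 0 \cdot 2\right) = 8 \left(1 + 0\right) = 8 \cdot 1 = 8$)
$q{\left(y \right)} = \frac{1}{2 y}$
$j{\left(2 \right)} q{\left(\left(-1\right) 3 \cdot 1 \right)} + P = 8 \frac{1}{2 \left(-1\right) 3 \cdot 1} - 32 = 8 \frac{1}{2 \left(\left(-3\right) 1\right)} - 32 = 8 \frac{1}{2 \left(-3\right)} - 32 = 8 \cdot \frac{1}{2} \left(- \frac{1}{3}\right) - 32 = 8 \left(- \frac{1}{6}\right) - 32 = - \frac{4}{3} - 32 = - \frac{100}{3}$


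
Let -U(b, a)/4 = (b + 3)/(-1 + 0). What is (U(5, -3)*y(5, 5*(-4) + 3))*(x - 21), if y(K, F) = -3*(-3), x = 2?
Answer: -5472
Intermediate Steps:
U(b, a) = 12 + 4*b (U(b, a) = -4*(b + 3)/(-1 + 0) = -4*(3 + b)/(-1) = -4*(3 + b)*(-1) = -4*(-3 - b) = 12 + 4*b)
y(K, F) = 9
(U(5, -3)*y(5, 5*(-4) + 3))*(x - 21) = ((12 + 4*5)*9)*(2 - 21) = ((12 + 20)*9)*(-19) = (32*9)*(-19) = 288*(-19) = -5472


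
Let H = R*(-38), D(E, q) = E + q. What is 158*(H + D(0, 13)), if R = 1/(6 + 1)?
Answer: 8374/7 ≈ 1196.3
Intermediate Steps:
R = ⅐ (R = 1/7 = ⅐ ≈ 0.14286)
H = -38/7 (H = (⅐)*(-38) = -38/7 ≈ -5.4286)
158*(H + D(0, 13)) = 158*(-38/7 + (0 + 13)) = 158*(-38/7 + 13) = 158*(53/7) = 8374/7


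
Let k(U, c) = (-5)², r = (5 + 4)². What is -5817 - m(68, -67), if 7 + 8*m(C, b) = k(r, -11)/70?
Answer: -651411/112 ≈ -5816.2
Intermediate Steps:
r = 81 (r = 9² = 81)
k(U, c) = 25
m(C, b) = -93/112 (m(C, b) = -7/8 + (25/70)/8 = -7/8 + (25*(1/70))/8 = -7/8 + (⅛)*(5/14) = -7/8 + 5/112 = -93/112)
-5817 - m(68, -67) = -5817 - 1*(-93/112) = -5817 + 93/112 = -651411/112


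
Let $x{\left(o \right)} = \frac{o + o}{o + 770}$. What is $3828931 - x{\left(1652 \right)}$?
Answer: $\frac{662404827}{173} \approx 3.8289 \cdot 10^{6}$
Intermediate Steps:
$x{\left(o \right)} = \frac{2 o}{770 + o}$
$3828931 - x{\left(1652 \right)} = 3828931 - 2 \cdot 1652 \frac{1}{770 + 1652} = 3828931 - 2 \cdot 1652 \cdot \frac{1}{2422} = 3828931 - \frac{236}{173} = \frac{662404827}{173}$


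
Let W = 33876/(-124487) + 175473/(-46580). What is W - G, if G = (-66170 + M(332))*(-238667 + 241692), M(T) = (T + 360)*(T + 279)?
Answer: -6255778346187594431/5798604460 ≈ -1.0788e+9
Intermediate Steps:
M(T) = (279 + T)*(360 + T) (M(T) = (360 + T)*(279 + T) = (279 + T)*(360 + T))
W = -23422051431/5798604460 (W = 33876*(-1/124487) + 175473*(-1/46580) = -33876/124487 - 175473/46580 = -23422051431/5798604460 ≈ -4.0393)
G = 1078842050 (G = (-66170 + (100440 + 332² + 639*332))*(-238667 + 241692) = (-66170 + (100440 + 110224 + 212148))*3025 = (-66170 + 422812)*3025 = 356642*3025 = 1078842050)
W - G = -23422051431/5798604460 - 1*1078842050 = -23422051431/5798604460 - 1078842050 = -6255778346187594431/5798604460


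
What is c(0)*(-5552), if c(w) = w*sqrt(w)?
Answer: 0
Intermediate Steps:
c(w) = w**(3/2)
c(0)*(-5552) = 0**(3/2)*(-5552) = 0*(-5552) = 0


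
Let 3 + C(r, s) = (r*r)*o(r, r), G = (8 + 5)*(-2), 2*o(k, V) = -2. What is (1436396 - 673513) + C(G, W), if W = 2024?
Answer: 762204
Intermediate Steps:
o(k, V) = -1 (o(k, V) = (½)*(-2) = -1)
G = -26 (G = 13*(-2) = -26)
C(r, s) = -3 - r² (C(r, s) = -3 + (r*r)*(-1) = -3 + r²*(-1) = -3 - r²)
(1436396 - 673513) + C(G, W) = (1436396 - 673513) + (-3 - 1*(-26)²) = 762883 + (-3 - 1*676) = 762883 + (-3 - 676) = 762883 - 679 = 762204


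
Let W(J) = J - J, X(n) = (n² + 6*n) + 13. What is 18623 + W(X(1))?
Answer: 18623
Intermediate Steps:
X(n) = 13 + n² + 6*n
W(J) = 0
18623 + W(X(1)) = 18623 + 0 = 18623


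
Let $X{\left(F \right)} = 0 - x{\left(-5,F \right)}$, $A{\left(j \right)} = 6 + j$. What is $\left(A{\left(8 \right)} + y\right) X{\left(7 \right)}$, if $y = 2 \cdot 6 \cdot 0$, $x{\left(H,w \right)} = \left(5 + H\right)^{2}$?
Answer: $0$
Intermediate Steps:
$y = 0$ ($y = 12 \cdot 0 = 0$)
$X{\left(F \right)} = 0$ ($X{\left(F \right)} = 0 - \left(5 - 5\right)^{2} = 0 - 0^{2} = 0 - 0 = 0 + 0 = 0$)
$\left(A{\left(8 \right)} + y\right) X{\left(7 \right)} = \left(\left(6 + 8\right) + 0\right) 0 = \left(14 + 0\right) 0 = 14 \cdot 0 = 0$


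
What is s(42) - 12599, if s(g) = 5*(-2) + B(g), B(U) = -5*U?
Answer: -12819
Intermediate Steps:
s(g) = -10 - 5*g (s(g) = 5*(-2) - 5*g = -10 - 5*g)
s(42) - 12599 = (-10 - 5*42) - 12599 = (-10 - 210) - 12599 = -220 - 12599 = -12819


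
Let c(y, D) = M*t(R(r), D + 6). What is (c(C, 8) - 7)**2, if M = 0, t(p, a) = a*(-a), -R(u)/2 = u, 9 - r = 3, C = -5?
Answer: 49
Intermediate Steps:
r = 6 (r = 9 - 1*3 = 9 - 3 = 6)
R(u) = -2*u
t(p, a) = -a**2
c(y, D) = 0 (c(y, D) = 0*(-(D + 6)**2) = 0*(-(6 + D)**2) = 0)
(c(C, 8) - 7)**2 = (0 - 7)**2 = (-7)**2 = 49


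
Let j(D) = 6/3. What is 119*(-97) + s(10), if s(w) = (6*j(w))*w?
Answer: -11423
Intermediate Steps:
j(D) = 2 (j(D) = 6*(⅓) = 2)
s(w) = 12*w (s(w) = (6*2)*w = 12*w)
119*(-97) + s(10) = 119*(-97) + 12*10 = -11543 + 120 = -11423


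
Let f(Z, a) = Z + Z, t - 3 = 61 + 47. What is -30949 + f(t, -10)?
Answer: -30727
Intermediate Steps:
t = 111 (t = 3 + (61 + 47) = 3 + 108 = 111)
f(Z, a) = 2*Z
-30949 + f(t, -10) = -30949 + 2*111 = -30949 + 222 = -30727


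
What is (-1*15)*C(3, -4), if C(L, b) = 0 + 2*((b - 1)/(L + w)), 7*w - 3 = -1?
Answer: 1050/23 ≈ 45.652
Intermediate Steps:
w = 2/7 (w = 3/7 + (1/7)*(-1) = 3/7 - 1/7 = 2/7 ≈ 0.28571)
C(L, b) = 2*(-1 + b)/(2/7 + L) (C(L, b) = 0 + 2*((b - 1)/(L + 2/7)) = 0 + 2*((-1 + b)/(2/7 + L)) = 0 + 2*(-1 + b)/(2/7 + L) = 2*(-1 + b)/(2/7 + L))
(-1*15)*C(3, -4) = (-1*15)*(14*(-1 - 4)/(2 + 7*3)) = -210*(-5)/(2 + 21) = -210*(-5)/23 = -15*(-70/23) = 1050/23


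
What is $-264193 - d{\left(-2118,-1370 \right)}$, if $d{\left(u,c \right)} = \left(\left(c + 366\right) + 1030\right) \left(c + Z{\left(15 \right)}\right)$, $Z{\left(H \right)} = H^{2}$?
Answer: $-234423$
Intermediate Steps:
$d{\left(u,c \right)} = \left(225 + c\right) \left(1396 + c\right)$ ($d{\left(u,c \right)} = \left(\left(c + 366\right) + 1030\right) \left(c + 15^{2}\right) = \left(\left(366 + c\right) + 1030\right) \left(c + 225\right) = \left(1396 + c\right) \left(225 + c\right) = \left(225 + c\right) \left(1396 + c\right)$)
$-264193 - d{\left(-2118,-1370 \right)} = -264193 - \left(314100 + \left(-1370\right)^{2} + 1621 \left(-1370\right)\right) = -264193 - \left(314100 + 1876900 - 2220770\right) = -264193 - -29770 = -264193 + 29770 = -234423$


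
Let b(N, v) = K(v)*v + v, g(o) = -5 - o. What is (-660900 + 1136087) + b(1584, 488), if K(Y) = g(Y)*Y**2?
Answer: -57293160421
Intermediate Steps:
K(Y) = Y**2*(-5 - Y) (K(Y) = (-5 - Y)*Y**2 = Y**2*(-5 - Y))
b(N, v) = v + v**3*(-5 - v) (b(N, v) = (v**2*(-5 - v))*v + v = v**3*(-5 - v) + v = v + v**3*(-5 - v))
(-660900 + 1136087) + b(1584, 488) = (-660900 + 1136087) + (488 - 1*488**4 - 5*488**3) = 475187 + (488 - 1*56712564736 - 5*116214272) = 475187 + (488 - 56712564736 - 581071360) = 475187 - 57293635608 = -57293160421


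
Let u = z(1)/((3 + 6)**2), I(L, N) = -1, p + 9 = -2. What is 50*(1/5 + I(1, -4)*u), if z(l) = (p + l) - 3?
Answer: 1460/81 ≈ 18.025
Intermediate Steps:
p = -11 (p = -9 - 2 = -11)
z(l) = -14 + l (z(l) = (-11 + l) - 3 = -14 + l)
u = -13/81 (u = (-14 + 1)/((3 + 6)**2) = -13/(9**2) = -13/81 ≈ -0.16049)
50*(1/5 + I(1, -4)*u) = 50*(1/5 - 1*(-13/81)) = 50*(1/5 + 13/81) = 50*(146/405) = 1460/81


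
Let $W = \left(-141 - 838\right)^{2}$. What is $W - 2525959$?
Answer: $-1567518$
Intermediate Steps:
$W = 958441$ ($W = \left(-979\right)^{2} = 958441$)
$W - 2525959 = 958441 - 2525959 = -1567518$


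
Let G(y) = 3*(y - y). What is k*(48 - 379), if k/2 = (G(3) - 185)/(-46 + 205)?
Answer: 122470/159 ≈ 770.25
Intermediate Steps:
G(y) = 0 (G(y) = 3*0 = 0)
k = -370/159 (k = 2*((0 - 185)/(-46 + 205)) = 2*(-185/159) = -370/159 ≈ -2.3270)
k*(48 - 379) = -370*(48 - 379)/159 = -370/159*(-331) = 122470/159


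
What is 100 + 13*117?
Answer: 1621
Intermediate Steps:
100 + 13*117 = 100 + 1521 = 1621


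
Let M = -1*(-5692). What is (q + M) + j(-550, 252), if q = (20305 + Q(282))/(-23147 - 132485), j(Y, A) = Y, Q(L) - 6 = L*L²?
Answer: 777813665/155632 ≈ 4997.8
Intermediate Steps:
Q(L) = 6 + L³ (Q(L) = 6 + L*L² = 6 + L³)
M = 5692
q = -22446079/155632 (q = (20305 + (6 + 282³))/(-23147 - 132485) = (20305 + (6 + 22425768))/(-155632) = (20305 + 22425774)*(-1/155632) = 22446079*(-1/155632) = -22446079/155632 ≈ -144.23)
(q + M) + j(-550, 252) = (-22446079/155632 + 5692) - 550 = 863411265/155632 - 550 = 777813665/155632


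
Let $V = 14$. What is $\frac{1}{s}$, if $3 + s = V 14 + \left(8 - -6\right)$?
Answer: $\frac{1}{207} \approx 0.0048309$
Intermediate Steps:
$s = 207$ ($s = -3 + \left(14 \cdot 14 + \left(8 - -6\right)\right) = -3 + \left(196 + \left(8 + 6\right)\right) = -3 + \left(196 + 14\right) = -3 + 210 = 207$)
$\frac{1}{s} = \frac{1}{207}$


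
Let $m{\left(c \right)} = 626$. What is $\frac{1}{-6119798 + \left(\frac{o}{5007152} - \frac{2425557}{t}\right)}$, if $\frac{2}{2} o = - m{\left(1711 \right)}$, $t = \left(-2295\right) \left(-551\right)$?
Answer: $- \frac{1055294837640}{6458193261120294859} \approx -1.634 \cdot 10^{-7}$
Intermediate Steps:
$t = 1264545$
$o = -626$ ($o = \left(-1\right) 626 = -626$)
$\frac{1}{-6119798 + \left(\frac{o}{5007152} - \frac{2425557}{t}\right)} = \frac{1}{-6119798 - \left(\frac{313}{2503576} + \frac{808519}{421515}\right)} = \frac{1}{-6119798 - \frac{2024320698139}{1055294837640}} = \frac{1}{- \frac{6458193261120294859}{1055294837640}} = - \frac{1055294837640}{6458193261120294859}$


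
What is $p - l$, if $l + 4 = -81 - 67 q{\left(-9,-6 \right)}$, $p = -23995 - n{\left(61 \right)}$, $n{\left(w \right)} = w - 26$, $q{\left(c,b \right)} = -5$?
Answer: $-24280$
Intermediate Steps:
$n{\left(w \right)} = -26 + w$ ($n{\left(w \right)} = w - 26 = -26 + w$)
$p = -24030$ ($p = -23995 - \left(-26 + 61\right) = -23995 - 35 = -24030$)
$l = 250$ ($l = -4 - -254 = -4 + \left(-81 + 335\right) = -4 + 254 = 250$)
$p - l = -24030 - 250 = -24280$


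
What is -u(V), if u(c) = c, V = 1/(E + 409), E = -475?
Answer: 1/66 ≈ 0.015152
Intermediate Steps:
V = -1/66 (V = 1/(-475 + 409) = 1/(-66) = -1/66 ≈ -0.015152)
-u(V) = -1*(-1/66) = 1/66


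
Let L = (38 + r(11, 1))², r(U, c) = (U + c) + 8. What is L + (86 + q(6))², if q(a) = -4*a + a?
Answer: 7988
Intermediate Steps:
r(U, c) = 8 + U + c
q(a) = -3*a
L = 3364 (L = (38 + (8 + 11 + 1))² = (38 + 20)² = 58² = 3364)
L + (86 + q(6))² = 3364 + (86 - 3*6)² = 3364 + (86 - 18)² = 3364 + 68² = 3364 + 4624 = 7988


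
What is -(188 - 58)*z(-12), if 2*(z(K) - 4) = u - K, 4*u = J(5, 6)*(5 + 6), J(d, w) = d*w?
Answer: -13325/2 ≈ -6662.5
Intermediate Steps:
u = 165/2 (u = ((5*6)*(5 + 6))/4 = (30*11)/4 = (1/4)*330 = 165/2 ≈ 82.500)
z(K) = 181/4 - K/2 (z(K) = 4 + (165/2 - K)/2 = 4 + (165/4 - K/2) = 181/4 - K/2)
-(188 - 58)*z(-12) = -(188 - 58)*(181/4 - 1/2*(-12)) = -130*(181/4 + 6) = -130*205/4 = -1*13325/2 = -13325/2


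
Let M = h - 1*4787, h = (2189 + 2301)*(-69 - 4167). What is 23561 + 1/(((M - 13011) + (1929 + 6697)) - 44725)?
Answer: 449391605256/19073537 ≈ 23561.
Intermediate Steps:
h = -19019640 (h = 4490*(-4236) = -19019640)
M = -19024427 (M = -19019640 - 1*4787 = -19019640 - 4787 = -19024427)
23561 + 1/(((M - 13011) + (1929 + 6697)) - 44725) = 23561 + 1/(((-19024427 - 13011) + (1929 + 6697)) - 44725) = 23561 + 1/((-19037438 + 8626) - 44725) = 23561 + 1/(-19028812 - 44725) = 23561 + 1/(-19073537) = 23561 - 1/19073537 = 449391605256/19073537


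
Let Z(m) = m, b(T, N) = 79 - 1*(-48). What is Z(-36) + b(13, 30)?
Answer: 91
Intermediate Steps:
b(T, N) = 127 (b(T, N) = 79 + 48 = 127)
Z(-36) + b(13, 30) = -36 + 127 = 91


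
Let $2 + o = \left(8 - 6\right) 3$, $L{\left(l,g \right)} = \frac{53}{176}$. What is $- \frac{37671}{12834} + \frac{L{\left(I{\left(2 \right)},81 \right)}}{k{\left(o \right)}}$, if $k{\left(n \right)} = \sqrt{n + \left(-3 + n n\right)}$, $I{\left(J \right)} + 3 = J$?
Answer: $- \frac{12557}{4278} + \frac{53 \sqrt{17}}{2992} \approx -2.8622$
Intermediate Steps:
$I{\left(J \right)} = -3 + J$
$L{\left(l,g \right)} = \frac{53}{176}$ ($L{\left(l,g \right)} = 53 \cdot \frac{1}{176} = \frac{53}{176}$)
$o = 4$ ($o = -2 + \left(8 - 6\right) 3 = -2 + 2 \cdot 3 = -2 + 6 = 4$)
$k{\left(n \right)} = \sqrt{-3 + n + n^{2}}$ ($k{\left(n \right)} = \sqrt{n + \left(-3 + n^{2}\right)} = \sqrt{-3 + n + n^{2}}$)
$- \frac{37671}{12834} + \frac{L{\left(I{\left(2 \right)},81 \right)}}{k{\left(o \right)}} = - \frac{37671}{12834} + \frac{53}{176 \sqrt{-3 + 4 + 4^{2}}} = \left(-37671\right) \frac{1}{12834} + \frac{53}{176 \sqrt{-3 + 4 + 16}} = - \frac{12557}{4278} + \frac{53}{176 \sqrt{17}} = - \frac{12557}{4278} + \frac{53 \frac{\sqrt{17}}{17}}{176} = - \frac{12557}{4278} + \frac{53 \sqrt{17}}{2992}$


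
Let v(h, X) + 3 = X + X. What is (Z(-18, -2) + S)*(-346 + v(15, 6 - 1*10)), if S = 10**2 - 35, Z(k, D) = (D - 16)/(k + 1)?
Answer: -23583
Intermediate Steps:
Z(k, D) = (-16 + D)/(1 + k)
v(h, X) = -3 + 2*X (v(h, X) = -3 + (X + X) = -3 + 2*X)
S = 65 (S = 100 - 35 = 65)
(Z(-18, -2) + S)*(-346 + v(15, 6 - 1*10)) = ((-16 - 2)/(1 - 18) + 65)*(-346 + (-3 + 2*(6 - 1*10))) = (-18/(-17) + 65)*(-346 + (-3 + 2*(6 - 10))) = (-1/17*(-18) + 65)*(-346 + (-3 + 2*(-4))) = (18/17 + 65)*(-346 + (-3 - 8)) = 1123*(-346 - 11)/17 = (1123/17)*(-357) = -23583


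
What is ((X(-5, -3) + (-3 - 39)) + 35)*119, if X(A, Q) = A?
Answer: -1428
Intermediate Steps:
((X(-5, -3) + (-3 - 39)) + 35)*119 = ((-5 + (-3 - 39)) + 35)*119 = ((-5 - 42) + 35)*119 = (-47 + 35)*119 = -12*119 = -1428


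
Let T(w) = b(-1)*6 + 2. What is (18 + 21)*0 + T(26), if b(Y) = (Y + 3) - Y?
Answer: 20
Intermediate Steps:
b(Y) = 3 (b(Y) = (3 + Y) - Y = 3)
T(w) = 20 (T(w) = 3*6 + 2 = 18 + 2 = 20)
(18 + 21)*0 + T(26) = (18 + 21)*0 + 20 = 39*0 + 20 = 0 + 20 = 20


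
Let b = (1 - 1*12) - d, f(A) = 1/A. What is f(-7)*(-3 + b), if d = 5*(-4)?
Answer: -6/7 ≈ -0.85714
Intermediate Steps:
d = -20
b = 9 (b = (1 - 1*12) - 1*(-20) = (1 - 12) + 20 = -11 + 20 = 9)
f(-7)*(-3 + b) = (-3 + 9)/(-7) = -⅐*6 = -6/7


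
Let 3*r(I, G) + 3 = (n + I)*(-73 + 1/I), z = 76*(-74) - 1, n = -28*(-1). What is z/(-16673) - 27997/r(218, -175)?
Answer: 54551092679/10879832766 ≈ 5.0140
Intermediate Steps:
n = 28
z = -5625 (z = -5624 - 1 = -5625)
r(I, G) = -1 + (-73 + 1/I)*(28 + I)/3 (r(I, G) = -1 + ((28 + I)*(-73 + 1/I))/3 = -1 + ((-73 + 1/I)*(28 + I))/3 = -1 + (-73 + 1/I)*(28 + I)/3)
z/(-16673) - 27997/r(218, -175) = -5625/(-16673) - 27997*654/(28 - 1*218*(2046 + 73*218)) = -5625*(-1/16673) - 27997*654/(28 - 1*218*(2046 + 15914)) = 5625/16673 - 27997*654/(28 - 1*218*17960) = 5625/16673 - 27997*654/(28 - 3915280) = 5625/16673 - 27997/((1/3)*(1/218)*(-3915252)) = 5625/16673 - 27997/(-652542/109) = 5625/16673 - 27997*(-109/652542) = 5625/16673 + 3051673/652542 = 54551092679/10879832766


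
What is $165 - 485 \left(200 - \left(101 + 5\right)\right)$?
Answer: $-45425$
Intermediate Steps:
$165 - 485 \left(200 - \left(101 + 5\right)\right) = 165 - 485 \left(200 - 106\right) = 165 - 45590 = -45425$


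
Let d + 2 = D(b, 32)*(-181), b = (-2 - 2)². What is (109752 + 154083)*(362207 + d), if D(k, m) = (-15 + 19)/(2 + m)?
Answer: 1624464546705/17 ≈ 9.5557e+10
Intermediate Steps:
b = 16 (b = (-4)² = 16)
D(k, m) = 4/(2 + m)
d = -396/17 (d = -2 + (4/(2 + 32))*(-181) = -2 + (4/34)*(-181) = -2 + (4*(1/34))*(-181) = -2 + (2/17)*(-181) = -2 - 362/17 = -396/17 ≈ -23.294)
(109752 + 154083)*(362207 + d) = (109752 + 154083)*(362207 - 396/17) = 263835*(6157123/17) = 1624464546705/17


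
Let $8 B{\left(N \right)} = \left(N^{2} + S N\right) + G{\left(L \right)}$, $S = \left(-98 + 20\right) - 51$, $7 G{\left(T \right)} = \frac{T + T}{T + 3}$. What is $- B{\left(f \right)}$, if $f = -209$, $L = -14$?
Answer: $- \frac{388533}{44} \approx -8830.3$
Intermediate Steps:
$G{\left(T \right)} = \frac{2 T}{7 \left(3 + T\right)}$ ($G{\left(T \right)} = \frac{\left(T + T\right) \frac{1}{T + 3}}{7} = \frac{2 T \frac{1}{3 + T}}{7} = \frac{2 T}{7 \left(3 + T\right)}$)
$S = -129$ ($S = -78 - 51 = -129$)
$B{\left(N \right)} = \frac{1}{22} - \frac{129 N}{8} + \frac{N^{2}}{8}$ ($B{\left(N \right)} = \frac{\left(N^{2} - 129 N\right) + \frac{2}{7} \left(-14\right) \frac{1}{3 - 14}}{8} = \frac{\left(N^{2} - 129 N\right) + \frac{2}{7} \left(-14\right) \frac{1}{-11}}{8} = \frac{\left(N^{2} - 129 N\right) + \frac{2}{7} \left(-14\right) \left(- \frac{1}{11}\right)}{8} = \frac{\left(N^{2} - 129 N\right) + \frac{4}{11}}{8} = \frac{\frac{4}{11} + N^{2} - 129 N}{8} = \frac{1}{22} - \frac{129 N}{8} + \frac{N^{2}}{8}$)
$- B{\left(f \right)} = - (\frac{1}{22} - - \frac{26961}{8} + \frac{\left(-209\right)^{2}}{8}) = - (\frac{1}{22} + \frac{26961}{8} + \frac{1}{8} \cdot 43681) = - (\frac{1}{22} + \frac{26961}{8} + \frac{43681}{8}) = \left(-1\right) \frac{388533}{44} = - \frac{388533}{44}$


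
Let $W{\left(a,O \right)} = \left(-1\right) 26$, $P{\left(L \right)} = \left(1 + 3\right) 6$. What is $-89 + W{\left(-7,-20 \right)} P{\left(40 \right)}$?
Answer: $-713$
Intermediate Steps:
$P{\left(L \right)} = 24$ ($P{\left(L \right)} = 4 \cdot 6 = 24$)
$W{\left(a,O \right)} = -26$
$-89 + W{\left(-7,-20 \right)} P{\left(40 \right)} = -89 - 624 = -713$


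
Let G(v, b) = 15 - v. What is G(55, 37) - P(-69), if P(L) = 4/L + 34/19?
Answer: -54710/1311 ≈ -41.732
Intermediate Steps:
P(L) = 34/19 + 4/L (P(L) = 4/L + 34*(1/19) = 4/L + 34/19 = 34/19 + 4/L)
G(55, 37) - P(-69) = (15 - 1*55) - (34/19 + 4/(-69)) = (15 - 55) - (34/19 + 4*(-1/69)) = -40 - (34/19 - 4/69) = -40 - 1*2270/1311 = -40 - 2270/1311 = -54710/1311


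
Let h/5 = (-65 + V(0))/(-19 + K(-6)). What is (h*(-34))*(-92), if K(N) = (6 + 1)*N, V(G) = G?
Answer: 1016600/61 ≈ 16666.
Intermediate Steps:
K(N) = 7*N
h = 325/61 (h = 5*((-65 + 0)/(-19 + 7*(-6))) = 5*(-65/(-19 - 42)) = 5*(-65/(-61)) = 5*(-65*(-1/61)) = 5*(65/61) = 325/61 ≈ 5.3279)
(h*(-34))*(-92) = ((325/61)*(-34))*(-92) = -11050/61*(-92) = 1016600/61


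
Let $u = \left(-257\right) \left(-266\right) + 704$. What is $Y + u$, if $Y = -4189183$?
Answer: $-4120117$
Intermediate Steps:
$u = 69066$ ($u = 68362 + 704 = 69066$)
$Y + u = -4189183 + 69066 = -4120117$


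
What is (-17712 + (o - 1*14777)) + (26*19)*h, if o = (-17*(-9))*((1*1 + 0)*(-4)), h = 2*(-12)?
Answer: -44957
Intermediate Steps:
h = -24
o = -612 (o = 153*((1 + 0)*(-4)) = 153*(1*(-4)) = 153*(-4) = -612)
(-17712 + (o - 1*14777)) + (26*19)*h = (-17712 + (-612 - 1*14777)) + (26*19)*(-24) = (-17712 + (-612 - 14777)) + 494*(-24) = (-17712 - 15389) - 11856 = -33101 - 11856 = -44957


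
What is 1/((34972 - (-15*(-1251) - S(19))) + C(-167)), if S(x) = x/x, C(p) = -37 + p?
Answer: 1/16004 ≈ 6.2484e-5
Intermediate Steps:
S(x) = 1
1/((34972 - (-15*(-1251) - S(19))) + C(-167)) = 1/((34972 - (-15*(-1251) - 1*1)) + (-37 - 167)) = 1/((34972 - (18765 - 1)) - 204) = 1/((34972 - 1*18764) - 204) = 1/((34972 - 18764) - 204) = 1/(16208 - 204) = 1/16004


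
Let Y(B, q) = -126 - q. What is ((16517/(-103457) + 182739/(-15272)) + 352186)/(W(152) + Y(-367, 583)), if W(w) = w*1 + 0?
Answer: -556433068258197/880057384328 ≈ -632.27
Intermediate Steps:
W(w) = w (W(w) = w + 0 = w)
((16517/(-103457) + 182739/(-15272)) + 352186)/(W(152) + Y(-367, 583)) = ((16517/(-103457) + 182739/(-15272)) + 352186)/(152 + (-126 - 1*583)) = ((16517*(-1/103457) + 182739*(-1/15272)) + 352186)/(152 + (-126 - 583)) = ((-16517/103457 - 182739/15272) + 352186)/(152 - 709) = (-19157876347/1579995304 + 352186)/(-557) = (556433068258197/1579995304)*(-1/557) = -556433068258197/880057384328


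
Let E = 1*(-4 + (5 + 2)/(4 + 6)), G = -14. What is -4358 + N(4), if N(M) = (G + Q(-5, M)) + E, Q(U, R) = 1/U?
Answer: -8751/2 ≈ -4375.5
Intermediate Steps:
E = -33/10 (E = 1*(-4 + 7/10) = 1*(-33/10) = -33/10 ≈ -3.3000)
N(M) = -35/2 (N(M) = (-14 + 1/(-5)) - 33/10 = (-14 - ⅕) - 33/10 = -71/5 - 33/10 = -35/2)
-4358 + N(4) = -4358 - 35/2 = -8751/2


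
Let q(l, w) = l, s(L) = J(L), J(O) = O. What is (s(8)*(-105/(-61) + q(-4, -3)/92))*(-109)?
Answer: -2052688/1403 ≈ -1463.1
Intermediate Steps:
s(L) = L
(s(8)*(-105/(-61) + q(-4, -3)/92))*(-109) = (8*(-105/(-61) - 4/92))*(-109) = (8*(-105*(-1/61) - 4*1/92))*(-109) = (8*(105/61 - 1/23))*(-109) = (8*(2354/1403))*(-109) = (18832/1403)*(-109) = -2052688/1403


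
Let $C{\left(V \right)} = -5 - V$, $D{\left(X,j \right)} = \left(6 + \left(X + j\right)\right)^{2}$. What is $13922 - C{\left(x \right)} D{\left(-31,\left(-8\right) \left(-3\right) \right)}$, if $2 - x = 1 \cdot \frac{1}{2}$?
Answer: $\frac{27857}{2} \approx 13929.0$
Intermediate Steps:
$D{\left(X,j \right)} = \left(6 + X + j\right)^{2}$
$x = \frac{3}{2}$ ($x = 2 - 1 \cdot \frac{1}{2} = 2 - \frac{1}{2} = \frac{3}{2} \approx 1.5$)
$13922 - C{\left(x \right)} D{\left(-31,\left(-8\right) \left(-3\right) \right)} = 13922 - \left(-5 - \frac{3}{2}\right) \left(6 - 31 - -24\right)^{2} = 13922 - \left(-5 - \frac{3}{2}\right) \left(6 - 31 + 24\right)^{2} = 13922 - - \frac{13 \left(-1\right)^{2}}{2} = 13922 - \left(- \frac{13}{2}\right) 1 = 13922 - - \frac{13}{2} = 13922 + \frac{13}{2} = \frac{27857}{2}$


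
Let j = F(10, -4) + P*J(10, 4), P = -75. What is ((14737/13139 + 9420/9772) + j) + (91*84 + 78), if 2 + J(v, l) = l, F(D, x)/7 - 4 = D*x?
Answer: 33575504068/4585511 ≈ 7322.1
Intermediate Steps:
F(D, x) = 28 + 7*D*x (F(D, x) = 28 + 7*(D*x) = 28 + 7*D*x)
J(v, l) = -2 + l
j = -402 (j = (28 + 7*10*(-4)) - 75*(-2 + 4) = (28 - 280) - 75*2 = -252 - 150 = -402)
((14737/13139 + 9420/9772) + j) + (91*84 + 78) = ((14737/13139 + 9420/9772) - 402) + (91*84 + 78) = ((14737*(1/13139) + 9420*(1/9772)) - 402) + (7644 + 78) = ((14737/13139 + 2355/2443) - 402) + 7722 = (9563548/4585511 - 402) + 7722 = -1833811874/4585511 + 7722 = 33575504068/4585511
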